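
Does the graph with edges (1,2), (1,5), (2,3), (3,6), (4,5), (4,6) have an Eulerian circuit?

Step 1: Find the degree of each vertex:
  deg(1) = 2
  deg(2) = 2
  deg(3) = 2
  deg(4) = 2
  deg(5) = 2
  deg(6) = 2

Step 2: Count vertices with odd degree:
  All vertices have even degree (0 odd-degree vertices)

Step 3: Apply Euler's theorem:
  - Eulerian circuit exists iff graph is connected and all vertices have even degree
  - Eulerian path exists iff graph is connected and has 0 or 2 odd-degree vertices

Graph is connected with 0 odd-degree vertices.
Both Eulerian circuit and Eulerian path exist.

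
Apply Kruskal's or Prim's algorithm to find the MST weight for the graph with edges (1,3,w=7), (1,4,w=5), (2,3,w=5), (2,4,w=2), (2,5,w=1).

Apply Kruskal's algorithm (sort edges by weight, add if no cycle):

Sorted edges by weight:
  (2,5) w=1
  (2,4) w=2
  (1,4) w=5
  (2,3) w=5
  (1,3) w=7

Add edge (2,5) w=1 -- no cycle. Running total: 1
Add edge (2,4) w=2 -- no cycle. Running total: 3
Add edge (1,4) w=5 -- no cycle. Running total: 8
Add edge (2,3) w=5 -- no cycle. Running total: 13

MST edges: (2,5,w=1), (2,4,w=2), (1,4,w=5), (2,3,w=5)
Total MST weight: 1 + 2 + 5 + 5 = 13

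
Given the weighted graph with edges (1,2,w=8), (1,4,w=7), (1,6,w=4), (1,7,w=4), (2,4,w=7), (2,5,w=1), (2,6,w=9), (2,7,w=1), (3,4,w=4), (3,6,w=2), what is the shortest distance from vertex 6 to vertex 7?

Step 1: Build adjacency list with weights:
  1: 2(w=8), 4(w=7), 6(w=4), 7(w=4)
  2: 1(w=8), 4(w=7), 5(w=1), 6(w=9), 7(w=1)
  3: 4(w=4), 6(w=2)
  4: 1(w=7), 2(w=7), 3(w=4)
  5: 2(w=1)
  6: 1(w=4), 2(w=9), 3(w=2)
  7: 1(w=4), 2(w=1)

Step 2: Apply Dijkstra's algorithm from vertex 6:
  Visit vertex 6 (distance=0)
    Update dist[1] = 4
    Update dist[2] = 9
    Update dist[3] = 2
  Visit vertex 3 (distance=2)
    Update dist[4] = 6
  Visit vertex 1 (distance=4)
    Update dist[7] = 8
  Visit vertex 4 (distance=6)
  Visit vertex 7 (distance=8)

Step 3: Shortest path: 6 -> 1 -> 7
Total weight: 4 + 4 = 8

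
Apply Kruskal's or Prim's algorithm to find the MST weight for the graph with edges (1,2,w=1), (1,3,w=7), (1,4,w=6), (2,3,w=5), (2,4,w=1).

Apply Kruskal's algorithm (sort edges by weight, add if no cycle):

Sorted edges by weight:
  (1,2) w=1
  (2,4) w=1
  (2,3) w=5
  (1,4) w=6
  (1,3) w=7

Add edge (1,2) w=1 -- no cycle. Running total: 1
Add edge (2,4) w=1 -- no cycle. Running total: 2
Add edge (2,3) w=5 -- no cycle. Running total: 7

MST edges: (1,2,w=1), (2,4,w=1), (2,3,w=5)
Total MST weight: 1 + 1 + 5 = 7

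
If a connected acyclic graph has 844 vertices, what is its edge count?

A tree on n vertices always has exactly n - 1 edges.
For n = 844: edges = 844 - 1 = 843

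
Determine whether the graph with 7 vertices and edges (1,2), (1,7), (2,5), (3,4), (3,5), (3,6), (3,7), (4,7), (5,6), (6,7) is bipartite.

Step 1: Attempt 2-coloring using BFS:
  Start at vertex 1, assign color 0
  Color vertex 2 with color 1 (neighbor of 1)
  Color vertex 7 with color 1 (neighbor of 1)
  Color vertex 5 with color 0 (neighbor of 2)
  Color vertex 3 with color 0 (neighbor of 7)
  Color vertex 4 with color 0 (neighbor of 7)
  Color vertex 6 with color 0 (neighbor of 7)

Step 2: Conflict found! Vertices 5 and 3 are adjacent but have the same color.
This means the graph contains an odd cycle.

The graph is NOT bipartite.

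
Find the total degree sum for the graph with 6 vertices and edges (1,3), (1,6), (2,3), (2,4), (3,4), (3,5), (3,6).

Step 1: Count edges incident to each vertex:
  deg(1) = 2 (neighbors: 3, 6)
  deg(2) = 2 (neighbors: 3, 4)
  deg(3) = 5 (neighbors: 1, 2, 4, 5, 6)
  deg(4) = 2 (neighbors: 2, 3)
  deg(5) = 1 (neighbors: 3)
  deg(6) = 2 (neighbors: 1, 3)

Step 2: Sum all degrees:
  2 + 2 + 5 + 2 + 1 + 2 = 14

Verification: sum of degrees = 2 * |E| = 2 * 7 = 14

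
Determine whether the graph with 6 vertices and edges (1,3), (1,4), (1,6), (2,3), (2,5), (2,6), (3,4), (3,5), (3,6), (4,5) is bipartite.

Step 1: Attempt 2-coloring using BFS:
  Start at vertex 1, assign color 0
  Color vertex 3 with color 1 (neighbor of 1)
  Color vertex 4 with color 1 (neighbor of 1)
  Color vertex 6 with color 1 (neighbor of 1)
  Color vertex 2 with color 0 (neighbor of 3)

Step 2: Conflict found! Vertices 3 and 4 are adjacent but have the same color.
This means the graph contains an odd cycle.

The graph is NOT bipartite.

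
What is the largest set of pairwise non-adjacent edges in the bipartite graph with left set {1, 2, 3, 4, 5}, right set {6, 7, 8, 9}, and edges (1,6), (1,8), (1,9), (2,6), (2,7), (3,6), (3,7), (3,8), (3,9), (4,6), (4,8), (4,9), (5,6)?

Step 1: List the neighbors of each left vertex:
  1: 6, 8, 9
  2: 6, 7
  3: 6, 7, 8, 9
  4: 6, 8, 9
  5: 6

Step 2: Greedily match left vertices, then look for augmenting paths:
  Match 1 -- 6
  Match 2 -- 7
  Match 3 -- 8
  Match 4 -- 9
  No augmenting path remains.

Step 3: Verify this is maximum:
  Matching size 4 = min(|L|, |R|) = min(5, 4), which is an upper bound, so this matching is maximum.

Maximum matching: {(1,6), (2,7), (3,8), (4,9)}
Size: 4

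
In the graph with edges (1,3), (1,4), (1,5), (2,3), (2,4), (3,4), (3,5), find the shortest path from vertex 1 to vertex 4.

Step 1: Build adjacency list:
  1: 3, 4, 5
  2: 3, 4
  3: 1, 2, 4, 5
  4: 1, 2, 3
  5: 1, 3

Step 2: BFS from vertex 1 to find shortest path to 4:
  vertex 3 reached at distance 1
  vertex 4 reached at distance 1

Step 3: Shortest path: 1 -> 4
Path length: 1 edge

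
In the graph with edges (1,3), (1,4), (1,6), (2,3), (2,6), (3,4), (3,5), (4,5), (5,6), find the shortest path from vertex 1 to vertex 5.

Step 1: Build adjacency list:
  1: 3, 4, 6
  2: 3, 6
  3: 1, 2, 4, 5
  4: 1, 3, 5
  5: 3, 4, 6
  6: 1, 2, 5

Step 2: BFS from vertex 1 to find shortest path to 5:
  vertex 3 reached at distance 1
  vertex 4 reached at distance 1
  vertex 6 reached at distance 1
  vertex 2 reached at distance 2
  vertex 5 reached at distance 2

Step 3: Shortest path: 1 -> 6 -> 5
Path length: 2 edges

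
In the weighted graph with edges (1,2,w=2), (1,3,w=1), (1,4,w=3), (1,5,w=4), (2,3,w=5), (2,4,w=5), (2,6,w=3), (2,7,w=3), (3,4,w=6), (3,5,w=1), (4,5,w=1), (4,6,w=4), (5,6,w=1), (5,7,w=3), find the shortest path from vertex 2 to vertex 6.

Step 1: Build adjacency list with weights:
  1: 2(w=2), 3(w=1), 4(w=3), 5(w=4)
  2: 1(w=2), 3(w=5), 4(w=5), 6(w=3), 7(w=3)
  3: 1(w=1), 2(w=5), 4(w=6), 5(w=1)
  4: 1(w=3), 2(w=5), 3(w=6), 5(w=1), 6(w=4)
  5: 1(w=4), 3(w=1), 4(w=1), 6(w=1), 7(w=3)
  6: 2(w=3), 4(w=4), 5(w=1)
  7: 2(w=3), 5(w=3)

Step 2: Apply Dijkstra's algorithm from vertex 2:
  Visit vertex 2 (distance=0)
    Update dist[1] = 2
    Update dist[3] = 5
    Update dist[4] = 5
    Update dist[6] = 3
    Update dist[7] = 3
  Visit vertex 1 (distance=2)
    Update dist[3] = 3
    Update dist[5] = 6
  Visit vertex 3 (distance=3)
    Update dist[5] = 4
  Visit vertex 6 (distance=3)

Step 3: Shortest path: 2 -> 6
Total weight: 3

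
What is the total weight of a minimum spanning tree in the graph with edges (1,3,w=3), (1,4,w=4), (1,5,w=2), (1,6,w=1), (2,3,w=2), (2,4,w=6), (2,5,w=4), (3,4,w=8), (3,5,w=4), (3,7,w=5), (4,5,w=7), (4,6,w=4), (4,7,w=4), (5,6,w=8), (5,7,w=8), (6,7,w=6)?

Apply Kruskal's algorithm (sort edges by weight, add if no cycle):

Sorted edges by weight:
  (1,6) w=1
  (1,5) w=2
  (2,3) w=2
  (1,3) w=3
  (1,4) w=4
  (2,5) w=4
  (3,5) w=4
  (4,7) w=4
  (4,6) w=4
  (3,7) w=5
  (2,4) w=6
  (6,7) w=6
  (4,5) w=7
  (3,4) w=8
  (5,6) w=8
  (5,7) w=8

Add edge (1,6) w=1 -- no cycle. Running total: 1
Add edge (1,5) w=2 -- no cycle. Running total: 3
Add edge (2,3) w=2 -- no cycle. Running total: 5
Add edge (1,3) w=3 -- no cycle. Running total: 8
Add edge (1,4) w=4 -- no cycle. Running total: 12
Skip edge (2,5) w=4 -- would create cycle
Skip edge (3,5) w=4 -- would create cycle
Add edge (4,7) w=4 -- no cycle. Running total: 16

MST edges: (1,6,w=1), (1,5,w=2), (2,3,w=2), (1,3,w=3), (1,4,w=4), (4,7,w=4)
Total MST weight: 1 + 2 + 2 + 3 + 4 + 4 = 16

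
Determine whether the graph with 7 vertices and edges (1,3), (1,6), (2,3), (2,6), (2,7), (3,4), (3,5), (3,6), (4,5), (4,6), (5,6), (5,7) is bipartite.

Step 1: Attempt 2-coloring using BFS:
  Start at vertex 1, assign color 0
  Color vertex 3 with color 1 (neighbor of 1)
  Color vertex 6 with color 1 (neighbor of 1)
  Color vertex 2 with color 0 (neighbor of 3)
  Color vertex 4 with color 0 (neighbor of 3)
  Color vertex 5 with color 0 (neighbor of 3)

Step 2: Conflict found! Vertices 3 and 6 are adjacent but have the same color.
This means the graph contains an odd cycle.

The graph is NOT bipartite.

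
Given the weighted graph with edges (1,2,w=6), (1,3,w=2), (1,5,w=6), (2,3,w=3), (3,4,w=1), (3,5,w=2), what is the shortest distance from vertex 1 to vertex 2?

Step 1: Build adjacency list with weights:
  1: 2(w=6), 3(w=2), 5(w=6)
  2: 1(w=6), 3(w=3)
  3: 1(w=2), 2(w=3), 4(w=1), 5(w=2)
  4: 3(w=1)
  5: 1(w=6), 3(w=2)

Step 2: Apply Dijkstra's algorithm from vertex 1:
  Visit vertex 1 (distance=0)
    Update dist[2] = 6
    Update dist[3] = 2
    Update dist[5] = 6
  Visit vertex 3 (distance=2)
    Update dist[2] = 5
    Update dist[4] = 3
    Update dist[5] = 4
  Visit vertex 4 (distance=3)
  Visit vertex 5 (distance=4)
  Visit vertex 2 (distance=5)

Step 3: Shortest path: 1 -> 3 -> 2
Total weight: 2 + 3 = 5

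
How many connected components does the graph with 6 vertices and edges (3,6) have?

Step 1: Build adjacency list from edges:
  1: (none)
  2: (none)
  3: 6
  4: (none)
  5: (none)
  6: 3

Step 2: Run BFS/DFS from vertex 1:
  Visited: {1}
  Reached 1 of 6 vertices

Step 3: Only 1 of 6 vertices reached. Graph is disconnected.
Connected components: {1}, {2}, {3, 6}, {4}, {5}
Number of connected components: 5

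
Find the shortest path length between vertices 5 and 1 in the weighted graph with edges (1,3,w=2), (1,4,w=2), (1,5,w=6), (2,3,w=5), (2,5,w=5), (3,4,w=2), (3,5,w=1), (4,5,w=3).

Step 1: Build adjacency list with weights:
  1: 3(w=2), 4(w=2), 5(w=6)
  2: 3(w=5), 5(w=5)
  3: 1(w=2), 2(w=5), 4(w=2), 5(w=1)
  4: 1(w=2), 3(w=2), 5(w=3)
  5: 1(w=6), 2(w=5), 3(w=1), 4(w=3)

Step 2: Apply Dijkstra's algorithm from vertex 5:
  Visit vertex 5 (distance=0)
    Update dist[1] = 6
    Update dist[2] = 5
    Update dist[3] = 1
    Update dist[4] = 3
  Visit vertex 3 (distance=1)
    Update dist[1] = 3
  Visit vertex 1 (distance=3)

Step 3: Shortest path: 5 -> 3 -> 1
Total weight: 1 + 2 = 3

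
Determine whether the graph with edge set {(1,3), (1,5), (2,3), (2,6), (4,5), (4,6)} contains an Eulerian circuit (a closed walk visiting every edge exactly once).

Step 1: Find the degree of each vertex:
  deg(1) = 2
  deg(2) = 2
  deg(3) = 2
  deg(4) = 2
  deg(5) = 2
  deg(6) = 2

Step 2: Count vertices with odd degree:
  All vertices have even degree (0 odd-degree vertices)

Step 3: Apply Euler's theorem:
  - Eulerian circuit exists iff graph is connected and all vertices have even degree
  - Eulerian path exists iff graph is connected and has 0 or 2 odd-degree vertices

Graph is connected with 0 odd-degree vertices.
Both Eulerian circuit and Eulerian path exist.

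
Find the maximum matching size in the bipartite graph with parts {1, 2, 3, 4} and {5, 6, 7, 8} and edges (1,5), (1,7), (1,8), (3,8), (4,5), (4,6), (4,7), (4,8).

Step 1: List the neighbors of each left vertex:
  1: 5, 7, 8
  2: (none)
  3: 8
  4: 5, 6, 7, 8

Step 2: Greedily match left vertices, then look for augmenting paths:
  Match 1 -- 5
  Match 3 -- 8
  Match 4 -- 6
  No augmenting path remains.

Step 3: Verify this is maximum:
  Matching has size 3. The vertex set {1, 3, 4} covers every edge and has size 3; any matching has at most one edge per cover vertex, so 3 is maximum (König's theorem).

Maximum matching: {(1,5), (3,8), (4,6)}
Size: 3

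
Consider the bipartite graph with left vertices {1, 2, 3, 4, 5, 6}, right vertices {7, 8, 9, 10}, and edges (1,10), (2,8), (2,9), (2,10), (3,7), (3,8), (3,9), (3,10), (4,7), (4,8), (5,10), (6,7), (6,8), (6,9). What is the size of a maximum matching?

Step 1: List the neighbors of each left vertex:
  1: 10
  2: 8, 9, 10
  3: 7, 8, 9, 10
  4: 7, 8
  5: 10
  6: 7, 8, 9

Step 2: Greedily match left vertices, then look for augmenting paths:
  Match 1 -- 10
  Match 2 -- 8
  Match 3 -- 7
  Match 6 -- 9
  No augmenting path remains.

Step 3: Verify this is maximum:
  Matching size 4 = min(|L|, |R|) = min(6, 4), which is an upper bound, so this matching is maximum.

Maximum matching: {(1,10), (2,8), (3,7), (6,9)}
Size: 4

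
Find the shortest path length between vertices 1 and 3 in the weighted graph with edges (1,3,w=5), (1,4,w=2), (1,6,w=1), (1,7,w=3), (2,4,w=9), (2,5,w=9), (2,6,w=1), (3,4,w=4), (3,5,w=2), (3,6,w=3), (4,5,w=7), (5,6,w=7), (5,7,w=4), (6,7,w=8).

Step 1: Build adjacency list with weights:
  1: 3(w=5), 4(w=2), 6(w=1), 7(w=3)
  2: 4(w=9), 5(w=9), 6(w=1)
  3: 1(w=5), 4(w=4), 5(w=2), 6(w=3)
  4: 1(w=2), 2(w=9), 3(w=4), 5(w=7)
  5: 2(w=9), 3(w=2), 4(w=7), 6(w=7), 7(w=4)
  6: 1(w=1), 2(w=1), 3(w=3), 5(w=7), 7(w=8)
  7: 1(w=3), 5(w=4), 6(w=8)

Step 2: Apply Dijkstra's algorithm from vertex 1:
  Visit vertex 1 (distance=0)
    Update dist[3] = 5
    Update dist[4] = 2
    Update dist[6] = 1
    Update dist[7] = 3
  Visit vertex 6 (distance=1)
    Update dist[2] = 2
    Update dist[3] = 4
    Update dist[5] = 8
  Visit vertex 2 (distance=2)
  Visit vertex 4 (distance=2)
  Visit vertex 7 (distance=3)
    Update dist[5] = 7
  Visit vertex 3 (distance=4)
    Update dist[5] = 6

Step 3: Shortest path: 1 -> 6 -> 3
Total weight: 1 + 3 = 4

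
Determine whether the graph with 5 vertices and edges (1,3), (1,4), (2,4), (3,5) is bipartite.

Step 1: Attempt 2-coloring using BFS:
  Start at vertex 1, assign color 0
  Color vertex 3 with color 1 (neighbor of 1)
  Color vertex 4 with color 1 (neighbor of 1)
  Color vertex 5 with color 0 (neighbor of 3)
  Color vertex 2 with color 0 (neighbor of 4)

Step 2: 2-coloring succeeded. No conflicts found.
  Set A (color 0): {1, 2, 5}
  Set B (color 1): {3, 4}

The graph is bipartite with partition {1, 2, 5}, {3, 4}.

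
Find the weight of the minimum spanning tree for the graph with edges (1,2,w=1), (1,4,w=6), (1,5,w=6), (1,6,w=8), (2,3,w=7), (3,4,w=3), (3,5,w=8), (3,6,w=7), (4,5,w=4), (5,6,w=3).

Apply Kruskal's algorithm (sort edges by weight, add if no cycle):

Sorted edges by weight:
  (1,2) w=1
  (3,4) w=3
  (5,6) w=3
  (4,5) w=4
  (1,5) w=6
  (1,4) w=6
  (2,3) w=7
  (3,6) w=7
  (1,6) w=8
  (3,5) w=8

Add edge (1,2) w=1 -- no cycle. Running total: 1
Add edge (3,4) w=3 -- no cycle. Running total: 4
Add edge (5,6) w=3 -- no cycle. Running total: 7
Add edge (4,5) w=4 -- no cycle. Running total: 11
Add edge (1,5) w=6 -- no cycle. Running total: 17

MST edges: (1,2,w=1), (3,4,w=3), (5,6,w=3), (4,5,w=4), (1,5,w=6)
Total MST weight: 1 + 3 + 3 + 4 + 6 = 17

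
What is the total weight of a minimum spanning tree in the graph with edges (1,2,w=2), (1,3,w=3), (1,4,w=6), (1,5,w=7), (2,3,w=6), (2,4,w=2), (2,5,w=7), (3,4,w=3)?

Apply Kruskal's algorithm (sort edges by weight, add if no cycle):

Sorted edges by weight:
  (1,2) w=2
  (2,4) w=2
  (1,3) w=3
  (3,4) w=3
  (1,4) w=6
  (2,3) w=6
  (1,5) w=7
  (2,5) w=7

Add edge (1,2) w=2 -- no cycle. Running total: 2
Add edge (2,4) w=2 -- no cycle. Running total: 4
Add edge (1,3) w=3 -- no cycle. Running total: 7
Skip edge (3,4) w=3 -- would create cycle
Skip edge (1,4) w=6 -- would create cycle
Skip edge (2,3) w=6 -- would create cycle
Add edge (1,5) w=7 -- no cycle. Running total: 14

MST edges: (1,2,w=2), (2,4,w=2), (1,3,w=3), (1,5,w=7)
Total MST weight: 2 + 2 + 3 + 7 = 14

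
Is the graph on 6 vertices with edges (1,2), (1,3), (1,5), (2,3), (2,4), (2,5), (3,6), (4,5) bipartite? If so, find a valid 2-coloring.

Step 1: Attempt 2-coloring using BFS:
  Start at vertex 1, assign color 0
  Color vertex 2 with color 1 (neighbor of 1)
  Color vertex 3 with color 1 (neighbor of 1)
  Color vertex 5 with color 1 (neighbor of 1)

Step 2: Conflict found! Vertices 2 and 3 are adjacent but have the same color.
This means the graph contains an odd cycle.

The graph is NOT bipartite.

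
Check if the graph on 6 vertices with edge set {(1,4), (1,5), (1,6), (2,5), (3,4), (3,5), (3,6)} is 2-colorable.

Step 1: Attempt 2-coloring using BFS:
  Start at vertex 1, assign color 0
  Color vertex 4 with color 1 (neighbor of 1)
  Color vertex 5 with color 1 (neighbor of 1)
  Color vertex 6 with color 1 (neighbor of 1)
  Color vertex 3 with color 0 (neighbor of 4)
  Color vertex 2 with color 0 (neighbor of 5)

Step 2: 2-coloring succeeded. No conflicts found.
  Set A (color 0): {1, 2, 3}
  Set B (color 1): {4, 5, 6}

The graph is bipartite with partition {1, 2, 3}, {4, 5, 6}.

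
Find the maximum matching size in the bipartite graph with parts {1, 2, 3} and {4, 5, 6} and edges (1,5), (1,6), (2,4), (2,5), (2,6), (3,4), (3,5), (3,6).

Step 1: List the neighbors of each left vertex:
  1: 5, 6
  2: 4, 5, 6
  3: 4, 5, 6

Step 2: Greedily match left vertices, then look for augmenting paths:
  Match 1 -- 5
  Match 2 -- 4
  Match 3 -- 6
  No augmenting path remains.

Step 3: Verify this is maximum:
  Matching size 3 = min(|L|, |R|) = min(3, 3), which is an upper bound, so this matching is maximum.

Maximum matching: {(1,5), (2,4), (3,6)}
Size: 3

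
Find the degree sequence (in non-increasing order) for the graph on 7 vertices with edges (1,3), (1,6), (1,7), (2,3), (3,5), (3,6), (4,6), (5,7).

Step 1: Count edges incident to each vertex:
  deg(1) = 3 (neighbors: 3, 6, 7)
  deg(2) = 1 (neighbors: 3)
  deg(3) = 4 (neighbors: 1, 2, 5, 6)
  deg(4) = 1 (neighbors: 6)
  deg(5) = 2 (neighbors: 3, 7)
  deg(6) = 3 (neighbors: 1, 3, 4)
  deg(7) = 2 (neighbors: 1, 5)

Step 2: Sort degrees in non-increasing order:
  Degrees: [3, 1, 4, 1, 2, 3, 2] -> sorted: [4, 3, 3, 2, 2, 1, 1]

Degree sequence: [4, 3, 3, 2, 2, 1, 1]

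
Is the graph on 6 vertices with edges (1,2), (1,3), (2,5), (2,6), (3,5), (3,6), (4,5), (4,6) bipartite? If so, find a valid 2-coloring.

Step 1: Attempt 2-coloring using BFS:
  Start at vertex 1, assign color 0
  Color vertex 2 with color 1 (neighbor of 1)
  Color vertex 3 with color 1 (neighbor of 1)
  Color vertex 5 with color 0 (neighbor of 2)
  Color vertex 6 with color 0 (neighbor of 2)
  Color vertex 4 with color 1 (neighbor of 5)

Step 2: 2-coloring succeeded. No conflicts found.
  Set A (color 0): {1, 5, 6}
  Set B (color 1): {2, 3, 4}

The graph is bipartite with partition {1, 5, 6}, {2, 3, 4}.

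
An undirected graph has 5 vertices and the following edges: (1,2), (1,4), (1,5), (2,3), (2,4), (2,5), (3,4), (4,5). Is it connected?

Step 1: Build adjacency list from edges:
  1: 2, 4, 5
  2: 1, 3, 4, 5
  3: 2, 4
  4: 1, 2, 3, 5
  5: 1, 2, 4

Step 2: Run BFS/DFS from vertex 1:
  Visited: {1, 2, 4, 5, 3}
  Reached 5 of 5 vertices

Step 3: All 5 vertices reached from vertex 1, so the graph is connected.
Answer: Yes, the graph is connected.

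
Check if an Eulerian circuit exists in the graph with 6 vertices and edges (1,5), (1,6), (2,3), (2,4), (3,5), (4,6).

Step 1: Find the degree of each vertex:
  deg(1) = 2
  deg(2) = 2
  deg(3) = 2
  deg(4) = 2
  deg(5) = 2
  deg(6) = 2

Step 2: Count vertices with odd degree:
  All vertices have even degree (0 odd-degree vertices)

Step 3: Apply Euler's theorem:
  - Eulerian circuit exists iff graph is connected and all vertices have even degree
  - Eulerian path exists iff graph is connected and has 0 or 2 odd-degree vertices

Graph is connected with 0 odd-degree vertices.
Both Eulerian circuit and Eulerian path exist.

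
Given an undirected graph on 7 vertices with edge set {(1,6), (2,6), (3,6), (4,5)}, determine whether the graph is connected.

Step 1: Build adjacency list from edges:
  1: 6
  2: 6
  3: 6
  4: 5
  5: 4
  6: 1, 2, 3
  7: (none)

Step 2: Run BFS/DFS from vertex 1:
  Visited: {1, 6, 2, 3}
  Reached 4 of 7 vertices

Step 3: Only 4 of 7 vertices reached. Graph is disconnected.
Connected components: {1, 2, 3, 6}, {4, 5}, {7}
Answer: No, the graph is not connected (3 components).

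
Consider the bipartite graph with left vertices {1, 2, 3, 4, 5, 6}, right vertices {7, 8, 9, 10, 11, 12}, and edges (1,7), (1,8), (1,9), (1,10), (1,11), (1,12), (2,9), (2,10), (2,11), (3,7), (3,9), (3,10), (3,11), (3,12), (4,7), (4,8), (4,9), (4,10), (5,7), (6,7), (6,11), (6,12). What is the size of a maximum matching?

Step 1: List the neighbors of each left vertex:
  1: 7, 8, 9, 10, 11, 12
  2: 9, 10, 11
  3: 7, 9, 10, 11, 12
  4: 7, 8, 9, 10
  5: 7
  6: 7, 11, 12

Step 2: Greedily match left vertices, then look for augmenting paths:
  Match 1 -- 12
  Match 2 -- 9
  Match 3 -- 10
  Match 4 -- 8
  Match 5 -- 7
  Match 6 -- 11
  No augmenting path remains.

Step 3: Verify this is maximum:
  Matching size 6 = min(|L|, |R|) = min(6, 6), which is an upper bound, so this matching is maximum.

Maximum matching: {(1,12), (2,9), (3,10), (4,8), (5,7), (6,11)}
Size: 6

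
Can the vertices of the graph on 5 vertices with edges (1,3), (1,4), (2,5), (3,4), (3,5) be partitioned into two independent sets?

Step 1: Attempt 2-coloring using BFS:
  Start at vertex 1, assign color 0
  Color vertex 3 with color 1 (neighbor of 1)
  Color vertex 4 with color 1 (neighbor of 1)

Step 2: Conflict found! Vertices 3 and 4 are adjacent but have the same color.
This means the graph contains an odd cycle.

The graph is NOT bipartite.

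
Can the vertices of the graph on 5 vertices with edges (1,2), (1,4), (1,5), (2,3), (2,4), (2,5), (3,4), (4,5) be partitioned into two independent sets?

Step 1: Attempt 2-coloring using BFS:
  Start at vertex 1, assign color 0
  Color vertex 2 with color 1 (neighbor of 1)
  Color vertex 4 with color 1 (neighbor of 1)
  Color vertex 5 with color 1 (neighbor of 1)
  Color vertex 3 with color 0 (neighbor of 2)

Step 2: Conflict found! Vertices 2 and 4 are adjacent but have the same color.
This means the graph contains an odd cycle.

The graph is NOT bipartite.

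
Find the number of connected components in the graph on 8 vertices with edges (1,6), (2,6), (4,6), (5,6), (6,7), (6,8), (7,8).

Step 1: Build adjacency list from edges:
  1: 6
  2: 6
  3: (none)
  4: 6
  5: 6
  6: 1, 2, 4, 5, 7, 8
  7: 6, 8
  8: 6, 7

Step 2: Run BFS/DFS from vertex 1:
  Visited: {1, 6, 2, 4, 5, 7, 8}
  Reached 7 of 8 vertices

Step 3: Only 7 of 8 vertices reached. Graph is disconnected.
Connected components: {1, 2, 4, 5, 6, 7, 8}, {3}
Number of connected components: 2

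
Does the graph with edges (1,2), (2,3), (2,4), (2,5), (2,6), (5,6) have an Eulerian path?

Step 1: Find the degree of each vertex:
  deg(1) = 1
  deg(2) = 5
  deg(3) = 1
  deg(4) = 1
  deg(5) = 2
  deg(6) = 2

Step 2: Count vertices with odd degree:
  Odd-degree vertices: 1, 2, 3, 4 (4 total)

Step 3: Apply Euler's theorem:
  - Eulerian circuit exists iff graph is connected and all vertices have even degree
  - Eulerian path exists iff graph is connected and has 0 or 2 odd-degree vertices

Graph has 4 odd-degree vertices (need 0 or 2).
Neither Eulerian path nor Eulerian circuit exists.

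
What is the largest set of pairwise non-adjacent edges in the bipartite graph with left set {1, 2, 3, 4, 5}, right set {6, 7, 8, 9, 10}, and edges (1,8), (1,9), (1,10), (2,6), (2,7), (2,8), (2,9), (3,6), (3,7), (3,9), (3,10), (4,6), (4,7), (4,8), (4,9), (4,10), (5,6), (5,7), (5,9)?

Step 1: List the neighbors of each left vertex:
  1: 8, 9, 10
  2: 6, 7, 8, 9
  3: 6, 7, 9, 10
  4: 6, 7, 8, 9, 10
  5: 6, 7, 9

Step 2: Greedily match left vertices, then look for augmenting paths:
  Match 1 -- 8
  Match 2 -- 6
  Match 3 -- 10
  Match 4 -- 9
  Match 5 -- 7
  No augmenting path remains.

Step 3: Verify this is maximum:
  Matching size 5 = min(|L|, |R|) = min(5, 5), which is an upper bound, so this matching is maximum.

Maximum matching: {(1,8), (2,6), (3,10), (4,9), (5,7)}
Size: 5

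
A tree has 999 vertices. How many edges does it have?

A tree on n vertices always has exactly n - 1 edges.
For n = 999: edges = 999 - 1 = 998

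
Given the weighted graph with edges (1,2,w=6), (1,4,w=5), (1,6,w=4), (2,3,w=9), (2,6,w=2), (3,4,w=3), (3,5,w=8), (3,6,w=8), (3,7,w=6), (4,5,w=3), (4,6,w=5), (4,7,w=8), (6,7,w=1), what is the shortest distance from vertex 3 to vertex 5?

Step 1: Build adjacency list with weights:
  1: 2(w=6), 4(w=5), 6(w=4)
  2: 1(w=6), 3(w=9), 6(w=2)
  3: 2(w=9), 4(w=3), 5(w=8), 6(w=8), 7(w=6)
  4: 1(w=5), 3(w=3), 5(w=3), 6(w=5), 7(w=8)
  5: 3(w=8), 4(w=3)
  6: 1(w=4), 2(w=2), 3(w=8), 4(w=5), 7(w=1)
  7: 3(w=6), 4(w=8), 6(w=1)

Step 2: Apply Dijkstra's algorithm from vertex 3:
  Visit vertex 3 (distance=0)
    Update dist[2] = 9
    Update dist[4] = 3
    Update dist[5] = 8
    Update dist[6] = 8
    Update dist[7] = 6
  Visit vertex 4 (distance=3)
    Update dist[1] = 8
    Update dist[5] = 6
  Visit vertex 5 (distance=6)

Step 3: Shortest path: 3 -> 4 -> 5
Total weight: 3 + 3 = 6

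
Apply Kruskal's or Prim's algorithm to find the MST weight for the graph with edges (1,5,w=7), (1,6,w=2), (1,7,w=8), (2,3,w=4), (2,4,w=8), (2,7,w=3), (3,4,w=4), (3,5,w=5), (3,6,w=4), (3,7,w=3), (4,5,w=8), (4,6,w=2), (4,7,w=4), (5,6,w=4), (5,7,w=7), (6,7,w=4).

Apply Kruskal's algorithm (sort edges by weight, add if no cycle):

Sorted edges by weight:
  (1,6) w=2
  (4,6) w=2
  (2,7) w=3
  (3,7) w=3
  (2,3) w=4
  (3,4) w=4
  (3,6) w=4
  (4,7) w=4
  (5,6) w=4
  (6,7) w=4
  (3,5) w=5
  (1,5) w=7
  (5,7) w=7
  (1,7) w=8
  (2,4) w=8
  (4,5) w=8

Add edge (1,6) w=2 -- no cycle. Running total: 2
Add edge (4,6) w=2 -- no cycle. Running total: 4
Add edge (2,7) w=3 -- no cycle. Running total: 7
Add edge (3,7) w=3 -- no cycle. Running total: 10
Skip edge (2,3) w=4 -- would create cycle
Add edge (3,4) w=4 -- no cycle. Running total: 14
Skip edge (3,6) w=4 -- would create cycle
Skip edge (4,7) w=4 -- would create cycle
Add edge (5,6) w=4 -- no cycle. Running total: 18

MST edges: (1,6,w=2), (4,6,w=2), (2,7,w=3), (3,7,w=3), (3,4,w=4), (5,6,w=4)
Total MST weight: 2 + 2 + 3 + 3 + 4 + 4 = 18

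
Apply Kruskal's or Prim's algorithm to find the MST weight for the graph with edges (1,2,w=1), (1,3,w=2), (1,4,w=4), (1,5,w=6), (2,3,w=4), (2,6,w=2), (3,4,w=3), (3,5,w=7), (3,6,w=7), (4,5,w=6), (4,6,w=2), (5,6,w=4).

Apply Kruskal's algorithm (sort edges by weight, add if no cycle):

Sorted edges by weight:
  (1,2) w=1
  (1,3) w=2
  (2,6) w=2
  (4,6) w=2
  (3,4) w=3
  (1,4) w=4
  (2,3) w=4
  (5,6) w=4
  (1,5) w=6
  (4,5) w=6
  (3,6) w=7
  (3,5) w=7

Add edge (1,2) w=1 -- no cycle. Running total: 1
Add edge (1,3) w=2 -- no cycle. Running total: 3
Add edge (2,6) w=2 -- no cycle. Running total: 5
Add edge (4,6) w=2 -- no cycle. Running total: 7
Skip edge (3,4) w=3 -- would create cycle
Skip edge (1,4) w=4 -- would create cycle
Skip edge (2,3) w=4 -- would create cycle
Add edge (5,6) w=4 -- no cycle. Running total: 11

MST edges: (1,2,w=1), (1,3,w=2), (2,6,w=2), (4,6,w=2), (5,6,w=4)
Total MST weight: 1 + 2 + 2 + 2 + 4 = 11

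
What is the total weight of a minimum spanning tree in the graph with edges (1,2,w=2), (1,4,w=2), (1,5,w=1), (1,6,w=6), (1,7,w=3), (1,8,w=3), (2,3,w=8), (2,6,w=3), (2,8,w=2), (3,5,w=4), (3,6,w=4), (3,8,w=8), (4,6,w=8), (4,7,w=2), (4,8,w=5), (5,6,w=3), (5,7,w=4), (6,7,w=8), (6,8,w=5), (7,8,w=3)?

Apply Kruskal's algorithm (sort edges by weight, add if no cycle):

Sorted edges by weight:
  (1,5) w=1
  (1,2) w=2
  (1,4) w=2
  (2,8) w=2
  (4,7) w=2
  (1,7) w=3
  (1,8) w=3
  (2,6) w=3
  (5,6) w=3
  (7,8) w=3
  (3,6) w=4
  (3,5) w=4
  (5,7) w=4
  (4,8) w=5
  (6,8) w=5
  (1,6) w=6
  (2,3) w=8
  (3,8) w=8
  (4,6) w=8
  (6,7) w=8

Add edge (1,5) w=1 -- no cycle. Running total: 1
Add edge (1,2) w=2 -- no cycle. Running total: 3
Add edge (1,4) w=2 -- no cycle. Running total: 5
Add edge (2,8) w=2 -- no cycle. Running total: 7
Add edge (4,7) w=2 -- no cycle. Running total: 9
Skip edge (1,7) w=3 -- would create cycle
Skip edge (1,8) w=3 -- would create cycle
Add edge (2,6) w=3 -- no cycle. Running total: 12
Skip edge (5,6) w=3 -- would create cycle
Skip edge (7,8) w=3 -- would create cycle
Add edge (3,6) w=4 -- no cycle. Running total: 16

MST edges: (1,5,w=1), (1,2,w=2), (1,4,w=2), (2,8,w=2), (4,7,w=2), (2,6,w=3), (3,6,w=4)
Total MST weight: 1 + 2 + 2 + 2 + 2 + 3 + 4 = 16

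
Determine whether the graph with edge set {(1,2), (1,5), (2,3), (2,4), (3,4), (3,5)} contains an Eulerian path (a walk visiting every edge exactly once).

Step 1: Find the degree of each vertex:
  deg(1) = 2
  deg(2) = 3
  deg(3) = 3
  deg(4) = 2
  deg(5) = 2

Step 2: Count vertices with odd degree:
  Odd-degree vertices: 2, 3 (2 total)

Step 3: Apply Euler's theorem:
  - Eulerian circuit exists iff graph is connected and all vertices have even degree
  - Eulerian path exists iff graph is connected and has 0 or 2 odd-degree vertices

Graph is connected with exactly 2 odd-degree vertices (2, 3).
Eulerian path exists (starting and ending at the odd-degree vertices), but no Eulerian circuit.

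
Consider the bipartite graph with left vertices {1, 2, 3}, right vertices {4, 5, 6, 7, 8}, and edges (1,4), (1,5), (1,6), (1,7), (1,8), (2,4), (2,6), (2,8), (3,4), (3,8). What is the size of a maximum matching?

Step 1: List the neighbors of each left vertex:
  1: 4, 5, 6, 7, 8
  2: 4, 6, 8
  3: 4, 8

Step 2: Greedily match left vertices, then look for augmenting paths:
  Match 1 -- 4
  Match 2 -- 6
  Match 3 -- 8
  No augmenting path remains.

Step 3: Verify this is maximum:
  Matching size 3 = min(|L|, |R|) = min(3, 5), which is an upper bound, so this matching is maximum.

Maximum matching: {(1,4), (2,6), (3,8)}
Size: 3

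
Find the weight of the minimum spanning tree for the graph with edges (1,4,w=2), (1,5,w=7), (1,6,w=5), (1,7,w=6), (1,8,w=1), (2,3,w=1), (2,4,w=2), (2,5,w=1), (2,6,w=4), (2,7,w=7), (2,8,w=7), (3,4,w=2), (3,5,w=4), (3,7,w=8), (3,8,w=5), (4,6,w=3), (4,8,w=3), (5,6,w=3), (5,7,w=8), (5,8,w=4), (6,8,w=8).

Apply Kruskal's algorithm (sort edges by weight, add if no cycle):

Sorted edges by weight:
  (1,8) w=1
  (2,3) w=1
  (2,5) w=1
  (1,4) w=2
  (2,4) w=2
  (3,4) w=2
  (4,8) w=3
  (4,6) w=3
  (5,6) w=3
  (2,6) w=4
  (3,5) w=4
  (5,8) w=4
  (1,6) w=5
  (3,8) w=5
  (1,7) w=6
  (1,5) w=7
  (2,7) w=7
  (2,8) w=7
  (3,7) w=8
  (5,7) w=8
  (6,8) w=8

Add edge (1,8) w=1 -- no cycle. Running total: 1
Add edge (2,3) w=1 -- no cycle. Running total: 2
Add edge (2,5) w=1 -- no cycle. Running total: 3
Add edge (1,4) w=2 -- no cycle. Running total: 5
Add edge (2,4) w=2 -- no cycle. Running total: 7
Skip edge (3,4) w=2 -- would create cycle
Skip edge (4,8) w=3 -- would create cycle
Add edge (4,6) w=3 -- no cycle. Running total: 10
Skip edge (5,6) w=3 -- would create cycle
Skip edge (2,6) w=4 -- would create cycle
Skip edge (3,5) w=4 -- would create cycle
Skip edge (5,8) w=4 -- would create cycle
Skip edge (1,6) w=5 -- would create cycle
Skip edge (3,8) w=5 -- would create cycle
Add edge (1,7) w=6 -- no cycle. Running total: 16

MST edges: (1,8,w=1), (2,3,w=1), (2,5,w=1), (1,4,w=2), (2,4,w=2), (4,6,w=3), (1,7,w=6)
Total MST weight: 1 + 1 + 1 + 2 + 2 + 3 + 6 = 16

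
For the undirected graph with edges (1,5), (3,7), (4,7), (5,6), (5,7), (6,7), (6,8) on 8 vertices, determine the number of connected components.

Step 1: Build adjacency list from edges:
  1: 5
  2: (none)
  3: 7
  4: 7
  5: 1, 6, 7
  6: 5, 7, 8
  7: 3, 4, 5, 6
  8: 6

Step 2: Run BFS/DFS from vertex 1:
  Visited: {1, 5, 6, 7, 8, 3, 4}
  Reached 7 of 8 vertices

Step 3: Only 7 of 8 vertices reached. Graph is disconnected.
Connected components: {1, 3, 4, 5, 6, 7, 8}, {2}
Number of connected components: 2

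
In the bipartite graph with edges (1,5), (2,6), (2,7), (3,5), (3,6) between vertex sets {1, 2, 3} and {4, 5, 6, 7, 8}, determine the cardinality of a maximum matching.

Step 1: List the neighbors of each left vertex:
  1: 5
  2: 6, 7
  3: 5, 6

Step 2: Greedily match left vertices, then look for augmenting paths:
  Match 1 -- 5
  Match 2 -- 7
  Match 3 -- 6
  No augmenting path remains.

Step 3: Verify this is maximum:
  Matching size 3 = min(|L|, |R|) = min(3, 5), which is an upper bound, so this matching is maximum.

Maximum matching: {(1,5), (2,7), (3,6)}
Size: 3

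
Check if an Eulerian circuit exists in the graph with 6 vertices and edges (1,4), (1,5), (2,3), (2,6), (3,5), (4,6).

Step 1: Find the degree of each vertex:
  deg(1) = 2
  deg(2) = 2
  deg(3) = 2
  deg(4) = 2
  deg(5) = 2
  deg(6) = 2

Step 2: Count vertices with odd degree:
  All vertices have even degree (0 odd-degree vertices)

Step 3: Apply Euler's theorem:
  - Eulerian circuit exists iff graph is connected and all vertices have even degree
  - Eulerian path exists iff graph is connected and has 0 or 2 odd-degree vertices

Graph is connected with 0 odd-degree vertices.
Both Eulerian circuit and Eulerian path exist.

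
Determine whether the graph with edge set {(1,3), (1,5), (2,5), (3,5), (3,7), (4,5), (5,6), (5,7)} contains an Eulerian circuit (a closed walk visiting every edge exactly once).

Step 1: Find the degree of each vertex:
  deg(1) = 2
  deg(2) = 1
  deg(3) = 3
  deg(4) = 1
  deg(5) = 6
  deg(6) = 1
  deg(7) = 2

Step 2: Count vertices with odd degree:
  Odd-degree vertices: 2, 3, 4, 6 (4 total)

Step 3: Apply Euler's theorem:
  - Eulerian circuit exists iff graph is connected and all vertices have even degree
  - Eulerian path exists iff graph is connected and has 0 or 2 odd-degree vertices

Graph has 4 odd-degree vertices (need 0 or 2).
Neither Eulerian path nor Eulerian circuit exists.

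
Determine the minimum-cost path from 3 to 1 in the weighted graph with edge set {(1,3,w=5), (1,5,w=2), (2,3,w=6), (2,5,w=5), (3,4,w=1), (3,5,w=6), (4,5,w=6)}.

Step 1: Build adjacency list with weights:
  1: 3(w=5), 5(w=2)
  2: 3(w=6), 5(w=5)
  3: 1(w=5), 2(w=6), 4(w=1), 5(w=6)
  4: 3(w=1), 5(w=6)
  5: 1(w=2), 2(w=5), 3(w=6), 4(w=6)

Step 2: Apply Dijkstra's algorithm from vertex 3:
  Visit vertex 3 (distance=0)
    Update dist[1] = 5
    Update dist[2] = 6
    Update dist[4] = 1
    Update dist[5] = 6
  Visit vertex 4 (distance=1)
  Visit vertex 1 (distance=5)

Step 3: Shortest path: 3 -> 1
Total weight: 5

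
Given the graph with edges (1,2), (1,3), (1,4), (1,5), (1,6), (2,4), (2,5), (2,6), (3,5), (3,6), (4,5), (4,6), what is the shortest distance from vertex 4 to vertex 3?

Step 1: Build adjacency list:
  1: 2, 3, 4, 5, 6
  2: 1, 4, 5, 6
  3: 1, 5, 6
  4: 1, 2, 5, 6
  5: 1, 2, 3, 4
  6: 1, 2, 3, 4

Step 2: BFS from vertex 4 to find shortest path to 3:
  vertex 1 reached at distance 1
  vertex 2 reached at distance 1
  vertex 5 reached at distance 1
  vertex 6 reached at distance 1
  vertex 3 reached at distance 2

Step 3: Shortest path: 4 -> 6 -> 3
Path length: 2 edges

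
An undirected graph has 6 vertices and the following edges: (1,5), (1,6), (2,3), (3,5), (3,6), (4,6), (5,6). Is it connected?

Step 1: Build adjacency list from edges:
  1: 5, 6
  2: 3
  3: 2, 5, 6
  4: 6
  5: 1, 3, 6
  6: 1, 3, 4, 5

Step 2: Run BFS/DFS from vertex 1:
  Visited: {1, 5, 6, 3, 4, 2}
  Reached 6 of 6 vertices

Step 3: All 6 vertices reached from vertex 1, so the graph is connected.
Answer: Yes, the graph is connected.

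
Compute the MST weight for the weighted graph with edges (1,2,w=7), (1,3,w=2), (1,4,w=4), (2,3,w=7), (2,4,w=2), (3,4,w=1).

Apply Kruskal's algorithm (sort edges by weight, add if no cycle):

Sorted edges by weight:
  (3,4) w=1
  (1,3) w=2
  (2,4) w=2
  (1,4) w=4
  (1,2) w=7
  (2,3) w=7

Add edge (3,4) w=1 -- no cycle. Running total: 1
Add edge (1,3) w=2 -- no cycle. Running total: 3
Add edge (2,4) w=2 -- no cycle. Running total: 5

MST edges: (3,4,w=1), (1,3,w=2), (2,4,w=2)
Total MST weight: 1 + 2 + 2 = 5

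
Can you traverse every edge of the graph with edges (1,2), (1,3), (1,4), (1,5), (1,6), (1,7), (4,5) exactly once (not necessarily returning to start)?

Step 1: Find the degree of each vertex:
  deg(1) = 6
  deg(2) = 1
  deg(3) = 1
  deg(4) = 2
  deg(5) = 2
  deg(6) = 1
  deg(7) = 1

Step 2: Count vertices with odd degree:
  Odd-degree vertices: 2, 3, 6, 7 (4 total)

Step 3: Apply Euler's theorem:
  - Eulerian circuit exists iff graph is connected and all vertices have even degree
  - Eulerian path exists iff graph is connected and has 0 or 2 odd-degree vertices

Graph has 4 odd-degree vertices (need 0 or 2).
Neither Eulerian path nor Eulerian circuit exists.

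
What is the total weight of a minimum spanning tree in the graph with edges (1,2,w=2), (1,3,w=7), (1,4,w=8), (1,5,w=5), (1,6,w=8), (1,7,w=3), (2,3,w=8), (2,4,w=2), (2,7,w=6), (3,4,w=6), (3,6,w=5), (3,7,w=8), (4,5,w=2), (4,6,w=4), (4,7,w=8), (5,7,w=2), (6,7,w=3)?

Apply Kruskal's algorithm (sort edges by weight, add if no cycle):

Sorted edges by weight:
  (1,2) w=2
  (2,4) w=2
  (4,5) w=2
  (5,7) w=2
  (1,7) w=3
  (6,7) w=3
  (4,6) w=4
  (1,5) w=5
  (3,6) w=5
  (2,7) w=6
  (3,4) w=6
  (1,3) w=7
  (1,6) w=8
  (1,4) w=8
  (2,3) w=8
  (3,7) w=8
  (4,7) w=8

Add edge (1,2) w=2 -- no cycle. Running total: 2
Add edge (2,4) w=2 -- no cycle. Running total: 4
Add edge (4,5) w=2 -- no cycle. Running total: 6
Add edge (5,7) w=2 -- no cycle. Running total: 8
Skip edge (1,7) w=3 -- would create cycle
Add edge (6,7) w=3 -- no cycle. Running total: 11
Skip edge (4,6) w=4 -- would create cycle
Skip edge (1,5) w=5 -- would create cycle
Add edge (3,6) w=5 -- no cycle. Running total: 16

MST edges: (1,2,w=2), (2,4,w=2), (4,5,w=2), (5,7,w=2), (6,7,w=3), (3,6,w=5)
Total MST weight: 2 + 2 + 2 + 2 + 3 + 5 = 16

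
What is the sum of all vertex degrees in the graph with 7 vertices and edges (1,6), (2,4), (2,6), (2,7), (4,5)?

Step 1: Count edges incident to each vertex:
  deg(1) = 1 (neighbors: 6)
  deg(2) = 3 (neighbors: 4, 6, 7)
  deg(3) = 0 (neighbors: none)
  deg(4) = 2 (neighbors: 2, 5)
  deg(5) = 1 (neighbors: 4)
  deg(6) = 2 (neighbors: 1, 2)
  deg(7) = 1 (neighbors: 2)

Step 2: Sum all degrees:
  1 + 3 + 0 + 2 + 1 + 2 + 1 = 10

Verification: sum of degrees = 2 * |E| = 2 * 5 = 10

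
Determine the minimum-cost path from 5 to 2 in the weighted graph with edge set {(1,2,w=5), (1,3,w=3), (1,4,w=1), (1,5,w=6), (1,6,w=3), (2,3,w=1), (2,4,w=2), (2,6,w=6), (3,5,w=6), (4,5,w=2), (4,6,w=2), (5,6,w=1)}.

Step 1: Build adjacency list with weights:
  1: 2(w=5), 3(w=3), 4(w=1), 5(w=6), 6(w=3)
  2: 1(w=5), 3(w=1), 4(w=2), 6(w=6)
  3: 1(w=3), 2(w=1), 5(w=6)
  4: 1(w=1), 2(w=2), 5(w=2), 6(w=2)
  5: 1(w=6), 3(w=6), 4(w=2), 6(w=1)
  6: 1(w=3), 2(w=6), 4(w=2), 5(w=1)

Step 2: Apply Dijkstra's algorithm from vertex 5:
  Visit vertex 5 (distance=0)
    Update dist[1] = 6
    Update dist[3] = 6
    Update dist[4] = 2
    Update dist[6] = 1
  Visit vertex 6 (distance=1)
    Update dist[1] = 4
    Update dist[2] = 7
  Visit vertex 4 (distance=2)
    Update dist[1] = 3
    Update dist[2] = 4
  Visit vertex 1 (distance=3)
  Visit vertex 2 (distance=4)
    Update dist[3] = 5

Step 3: Shortest path: 5 -> 4 -> 2
Total weight: 2 + 2 = 4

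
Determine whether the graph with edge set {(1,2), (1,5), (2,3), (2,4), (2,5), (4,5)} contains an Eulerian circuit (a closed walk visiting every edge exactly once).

Step 1: Find the degree of each vertex:
  deg(1) = 2
  deg(2) = 4
  deg(3) = 1
  deg(4) = 2
  deg(5) = 3

Step 2: Count vertices with odd degree:
  Odd-degree vertices: 3, 5 (2 total)

Step 3: Apply Euler's theorem:
  - Eulerian circuit exists iff graph is connected and all vertices have even degree
  - Eulerian path exists iff graph is connected and has 0 or 2 odd-degree vertices

Graph is connected with exactly 2 odd-degree vertices (3, 5).
Eulerian path exists (starting and ending at the odd-degree vertices), but no Eulerian circuit.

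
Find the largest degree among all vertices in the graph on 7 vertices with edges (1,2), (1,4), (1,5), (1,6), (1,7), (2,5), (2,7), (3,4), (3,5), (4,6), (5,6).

Step 1: Count edges incident to each vertex:
  deg(1) = 5 (neighbors: 2, 4, 5, 6, 7)
  deg(2) = 3 (neighbors: 1, 5, 7)
  deg(3) = 2 (neighbors: 4, 5)
  deg(4) = 3 (neighbors: 1, 3, 6)
  deg(5) = 4 (neighbors: 1, 2, 3, 6)
  deg(6) = 3 (neighbors: 1, 4, 5)
  deg(7) = 2 (neighbors: 1, 2)

Step 2: Find maximum:
  max(5, 3, 2, 3, 4, 3, 2) = 5 (vertex 1)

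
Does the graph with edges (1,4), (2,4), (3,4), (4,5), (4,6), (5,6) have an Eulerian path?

Step 1: Find the degree of each vertex:
  deg(1) = 1
  deg(2) = 1
  deg(3) = 1
  deg(4) = 5
  deg(5) = 2
  deg(6) = 2

Step 2: Count vertices with odd degree:
  Odd-degree vertices: 1, 2, 3, 4 (4 total)

Step 3: Apply Euler's theorem:
  - Eulerian circuit exists iff graph is connected and all vertices have even degree
  - Eulerian path exists iff graph is connected and has 0 or 2 odd-degree vertices

Graph has 4 odd-degree vertices (need 0 or 2).
Neither Eulerian path nor Eulerian circuit exists.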